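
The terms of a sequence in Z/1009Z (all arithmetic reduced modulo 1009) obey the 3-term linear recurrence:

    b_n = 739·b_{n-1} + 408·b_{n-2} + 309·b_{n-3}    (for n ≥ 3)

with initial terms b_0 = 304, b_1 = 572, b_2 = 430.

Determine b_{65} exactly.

616

b_3 = 739·430 + 408·572 + 309·304 = 331
b_4 = 739·331 + 408·430 + 309·572 = 478
b_5 = 739·478 + 408·331 + 309·430 = 625
b_6 = 739·625 + 408·478 + 309·331 = 410
b_7 = 739·410 + 408·625 + 309·478 = 401
b_8 = 739·401 + 408·410 + 309·625 = 894
b_9 = 739·894 + 408·401 + 309·410 = 486
b_10 = 739·486 + 408·894 + 309·401 = 255
b_11 = 739·255 + 408·486 + 309·894 = 66
b_12 = 739·66 + 408·255 + 309·486 = 288
b_13 = 739·288 + 408·66 + 309·255 = 720
b_14 = 739·720 + 408·288 + 309·66 = 2
b_15 = 739·2 + 408·720 + 309·288 = 810
b_16 = 739·810 + 408·2 + 309·720 = 560
b_17 = 739·560 + 408·810 + 309·2 = 296
b_18 = 739·296 + 408·560 + 309·810 = 295
b_19 = 739·295 + 408·296 + 309·560 = 250
b_20 = 739·250 + 408·295 + 309·296 = 37
b_21 = 739·37 + 408·250 + 309·295 = 536
b_22 = 739·536 + 408·37 + 309·250 = 94
b_23 = 739·94 + 408·536 + 309·37 = 923
b_24 = 739·923 + 408·94 + 309·536 = 171
b_25 = 739·171 + 408·923 + 309·94 = 256
b_26 = 739·256 + 408·171 + 309·923 = 308
b_27 = 739·308 + 408·256 + 309·171 = 470
b_28 = 739·470 + 408·308 + 309·256 = 175
b_29 = 739·175 + 408·470 + 309·308 = 549
b_30 = 739·549 + 408·175 + 309·470 = 797
b_31 = 739·797 + 408·549 + 309·175 = 319
b_32 = 739·319 + 408·797 + 309·549 = 42
b_33 = 739·42 + 408·319 + 309·797 = 836
b_34 = 739·836 + 408·42 + 309·319 = 977
b_35 = 739·977 + 408·836 + 309·42 = 475
b_36 = 739·475 + 408·977 + 309·836 = 983
b_37 = 739·983 + 408·475 + 309·977 = 231
b_38 = 739·231 + 408·983 + 309·475 = 140
b_39 = 739·140 + 408·231 + 309·983 = 991
b_40 = 739·991 + 408·140 + 309·231 = 171
b_41 = 739·171 + 408·991 + 309·140 = 845
b_42 = 739·845 + 408·171 + 309·991 = 523
b_43 = 739·523 + 408·845 + 309·171 = 103
b_44 = 739·103 + 408·523 + 309·845 = 701
b_45 = 739·701 + 408·103 + 309·523 = 235
b_46 = 739·235 + 408·701 + 309·103 = 117
b_47 = 739·117 + 408·235 + 309·701 = 397
b_48 = 739·397 + 408·117 + 309·235 = 44
b_49 = 739·44 + 408·397 + 309·117 = 593
b_50 = 739·593 + 408·44 + 309·397 = 695
b_51 = 739·695 + 408·593 + 309·44 = 287
b_52 = 739·287 + 408·695 + 309·593 = 842
b_53 = 739·842 + 408·287 + 309·695 = 584
b_54 = 739·584 + 408·842 + 309·287 = 91
b_55 = 739·91 + 408·584 + 309·842 = 659
b_56 = 739·659 + 408·91 + 309·584 = 303
b_57 = 739·303 + 408·659 + 309·91 = 264
b_58 = 739·264 + 408·303 + 309·659 = 698
b_59 = 739·698 + 408·264 + 309·303 = 771
b_60 = 739·771 + 408·698 + 309·264 = 786
b_61 = 739·786 + 408·771 + 309·698 = 195
b_62 = 739·195 + 408·786 + 309·771 = 768
b_63 = 739·768 + 408·195 + 309·786 = 48
b_64 = 739·48 + 408·768 + 309·195 = 426
b_65 = 739·426 + 408·48 + 309·768 = 616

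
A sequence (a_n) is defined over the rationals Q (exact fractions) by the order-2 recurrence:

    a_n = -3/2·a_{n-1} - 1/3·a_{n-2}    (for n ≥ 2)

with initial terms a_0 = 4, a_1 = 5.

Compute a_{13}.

a_2 = -3/2·5 + -1/3·4 = -53/6
a_3 = -3/2·-53/6 + -1/3·5 = 139/12
a_4 = -3/2·139/12 + -1/3·-53/6 = -1039/72
a_5 = -3/2·-1039/72 + -1/3·139/12 = 2561/144
a_6 = -3/2·2561/144 + -1/3·-1039/72 = -18893/864
a_7 = -3/2·-18893/864 + -1/3·2561/144 = 46435/1728
a_8 = -3/2·46435/1728 + -1/3·-18893/864 = -342343/10368
a_9 = -3/2·-342343/10368 + -1/3·46435/1728 = 841289/20736
a_10 = -3/2·841289/20736 + -1/3·-342343/10368 = -6202229/124416
a_11 = -3/2·-6202229/124416 + -1/3·841289/20736 = 15241531/248832
a_12 = -3/2·15241531/248832 + -1/3·-6202229/124416 = -112364863/1492992
a_13 = -3/2·-112364863/1492992 + -1/3·15241531/248832 = 276128465/2985984

276128465/2985984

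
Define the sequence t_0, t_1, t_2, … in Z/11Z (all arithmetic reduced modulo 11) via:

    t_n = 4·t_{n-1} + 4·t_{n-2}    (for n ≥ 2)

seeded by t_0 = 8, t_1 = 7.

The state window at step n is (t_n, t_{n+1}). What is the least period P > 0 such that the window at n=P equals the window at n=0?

n=0: window = (8, 7)
n=1: window = (7, 5)
n=2: window = (5, 4)
n=3: window = (4, 3)
n=4: window = (3, 6)
n=5: window = (6, 3)
n=6: window = (3, 3)
n=7: window = (3, 2)
n=8: window = (2, 9)
n=9: window = (9, 0)
n=10: window = (0, 3)
n=11: window = (3, 1)
n=12: window = (1, 5)
n=13: window = (5, 2)
n=14: window = (2, 6)
n=15: window = (6, 10)
n=16: window = (10, 9)
n=17: window = (9, 10)
n=18: window = (10, 10)
n=19: window = (10, 3)
n=20: window = (3, 8)
n=21: window = (8, 0)
n=22: window = (0, 10)
n=23: window = (10, 7)
n=24: window = (7, 2)
n=25: window = (2, 3)
n=26: window = (3, 9)
n=27: window = (9, 4)
n=28: window = (4, 8)
n=29: window = (8, 4)
n=30: window = (4, 4)
n=31: window = (4, 10)
n=32: window = (10, 1)
n=33: window = (1, 0)
n=34: window = (0, 4)
n=35: window = (4, 5)
n=36: window = (5, 3)
n=37: window = (3, 10)
n=38: window = (10, 8)
n=39: window = (8, 6)
n=40: window = (6, 1)
…
n=118: window = (0, 2)
n=119: window = (2, 8)
n=120: window = (8, 7)
window at n=120 equals window at n=0 → period = 120

120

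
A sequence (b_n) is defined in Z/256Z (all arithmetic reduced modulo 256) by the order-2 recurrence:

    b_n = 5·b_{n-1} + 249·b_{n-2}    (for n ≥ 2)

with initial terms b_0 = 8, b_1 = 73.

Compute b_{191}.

233

b_2 = 5·73 + 249·8 = 53
b_3 = 5·53 + 249·73 = 10
b_4 = 5·10 + 249·53 = 191
b_5 = 5·191 + 249·10 = 117
b_6 = 5·117 + 249·191 = 16
b_7 = 5·16 + 249·117 = 29
Continuing the recurrence:
  b_8 = 33;  b_9 = 218;  b_10 = 91;  b_11 = 209;  b_12 = 152;  b_13 = 65
  b_14 = 29;  b_15 = 202;  b_16 = 39;  b_17 = 61;  b_18 = 32;  b_19 = 245
  b_20 = 233;  b_21 = 218;  b_22 = 227;  b_23 = 121;  b_24 = 40;  b_25 = 121
  b_26 = 69;  b_27 = 10;  b_28 = 79;  b_29 = 69;  b_30 = 48;  b_31 = 13
  b_32 = 241;  b_33 = 90;  b_34 = 43;  b_35 = 97;  b_36 = 184;  b_37 = 241
  b_38 = 173;  b_39 = 202;  b_40 = 55;  b_41 = 141;  b_42 = 64;  b_43 = 101
  b_44 = 57;  b_45 = 90;  b_46 = 51;  b_47 = 137;  b_48 = 72;  b_49 = 169
  b_50 = 85;  b_51 = 10;  b_52 = 223;  b_53 = 21;  b_54 = 80;  b_55 = 253
  b_56 = 193;  b_57 = 218;  b_58 = 251;  b_59 = 241;  b_60 = 216;  b_61 = 161
  b_62 = 61;  b_63 = 202;  b_64 = 71;  b_65 = 221;  b_66 = 96;  b_67 = 213
  b_68 = 137;  b_69 = 218;  b_70 = 131;  b_71 = 153;  b_72 = 104;  b_73 = 217
  b_74 = 101;  b_75 = 10;  b_76 = 111;  b_77 = 229;  b_78 = 112;  b_79 = 237
  b_80 = 145;  b_81 = 90;  b_82 = 203;  b_83 = 129;  b_84 = 248;  b_85 = 81
  b_86 = 205;  b_87 = 202;  b_88 = 87;  b_89 = 45;  b_90 = 128;  b_91 = 69
  b_92 = 217;  b_93 = 90;  b_94 = 211;  b_95 = 169;  b_96 = 136;  b_97 = 9
  b_98 = 117;  b_99 = 10;  b_100 = 255;  b_101 = 181;  b_102 = 144;  b_103 = 221
  b_104 = 97;  b_105 = 218;  b_106 = 155;  b_107 = 17;  b_108 = 24;  b_109 = 1
  b_110 = 93;  b_111 = 202;  b_112 = 103;  b_113 = 125;  b_114 = 160;  b_115 = 181
  b_116 = 41;  b_117 = 218;  b_118 = 35;  b_119 = 185;  b_120 = 168;  b_121 = 57
  b_122 = 133;  b_123 = 10;  b_124 = 143;  b_125 = 133;  b_126 = 176;  b_127 = 205
  b_128 = 49;  b_129 = 90;  b_130 = 107;  b_131 = 161;  b_132 = 56;  b_133 = 177
  b_134 = 237;  b_135 = 202;  b_136 = 119;  b_137 = 205;  b_138 = 192;  b_139 = 37
  b_140 = 121;  b_141 = 90;  b_142 = 115;  b_143 = 201;  b_144 = 200;  b_145 = 105
  b_146 = 149;  b_147 = 10;  b_148 = 31;  b_149 = 85;  b_150 = 208;  b_151 = 189
  b_152 = 1;  b_153 = 218;  b_154 = 59;  b_155 = 49;  b_156 = 88;  b_157 = 97
  b_158 = 125;  b_159 = 202;  b_160 = 135;  b_161 = 29;  b_162 = 224;  b_163 = 149
  b_164 = 201;  b_165 = 218;  b_166 = 195;  b_167 = 217;  b_168 = 232;  b_169 = 153
  b_170 = 165;  b_171 = 10;  b_172 = 175;  b_173 = 37;  b_174 = 240;  b_175 = 173
  b_176 = 209;  b_177 = 90;  b_178 = 11;  b_179 = 193;  b_180 = 120;  b_181 = 17
  b_182 = 13;  b_183 = 202;  b_184 = 151;  b_185 = 109;  b_186 = 0;  b_187 = 5
  b_188 = 25;  b_189 = 90
b_190 = 5·90 + 249·25 = 19
b_191 = 5·19 + 249·90 = 233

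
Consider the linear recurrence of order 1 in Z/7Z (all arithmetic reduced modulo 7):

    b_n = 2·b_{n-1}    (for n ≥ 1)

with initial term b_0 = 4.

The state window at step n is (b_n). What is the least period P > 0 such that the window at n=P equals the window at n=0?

3

n=0: window = (4)
n=1: window = (1)
n=2: window = (2)
n=3: window = (4)
window at n=3 equals window at n=0 → period = 3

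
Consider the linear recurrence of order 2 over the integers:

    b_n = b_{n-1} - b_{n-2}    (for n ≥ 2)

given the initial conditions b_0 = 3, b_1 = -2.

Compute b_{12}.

3

b_2 = 1·-2 + -1·3 = -5
b_3 = 1·-5 + -1·-2 = -3
b_4 = 1·-3 + -1·-5 = 2
b_5 = 1·2 + -1·-3 = 5
b_6 = 1·5 + -1·2 = 3
b_7 = 1·3 + -1·5 = -2
b_8 = 1·-2 + -1·3 = -5
b_9 = 1·-5 + -1·-2 = -3
b_10 = 1·-3 + -1·-5 = 2
b_11 = 1·2 + -1·-3 = 5
b_12 = 1·5 + -1·2 = 3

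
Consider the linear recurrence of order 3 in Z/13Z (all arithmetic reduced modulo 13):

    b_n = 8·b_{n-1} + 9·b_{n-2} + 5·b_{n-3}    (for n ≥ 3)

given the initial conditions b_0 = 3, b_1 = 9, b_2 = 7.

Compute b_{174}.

11

b_3 = 8·7 + 9·9 + 5·3 = 9
b_4 = 8·9 + 9·7 + 5·9 = 11
b_5 = 8·11 + 9·9 + 5·7 = 9
b_6 = 8·9 + 9·11 + 5·9 = 8
b_7 = 8·8 + 9·9 + 5·11 = 5
b_8 = 8·5 + 9·8 + 5·9 = 1
Continuing the recurrence:
  b_9 = 2;  b_10 = 11;  b_11 = 7;  b_12 = 9;  b_13 = 8;  b_14 = 11
  b_15 = 10;  b_16 = 11;  b_17 = 12;  b_18 = 11;  b_19 = 4;  b_20 = 9
  b_21 = 7;  b_22 = 1;  b_23 = 12;  b_24 = 10;  b_25 = 11;  b_26 = 4
  b_27 = 12;  b_28 = 5;  b_29 = 12;  b_30 = 6;  b_31 = 12;  b_32 = 2
  b_33 = 11;  b_34 = 10;  b_35 = 7;  b_36 = 6;  b_37 = 5;  b_38 = 12
  b_39 = 2;  b_40 = 6;  b_41 = 9;  b_42 = 6;  b_43 = 3;  b_44 = 6
  b_45 = 1;  b_46 = 12;  b_47 = 5;  b_48 = 10;  b_49 = 3;  b_50 = 9
  b_51 = 6;  b_52 = 1;  b_53 = 3;  b_54 = 11;  b_55 = 3;  b_56 = 8
  b_57 = 3;  b_58 = 7;  b_59 = 6;  b_60 = 9;  b_61 = 5;  b_62 = 8
  b_63 = 11;  b_64 = 3;  b_65 = 7;  b_66 = 8;  b_67 = 12;  b_68 = 8
  b_69 = 4;  b_70 = 8;  b_71 = 10;  b_72 = 3;  b_73 = 11;  b_74 = 9
  b_75 = 4;  b_76 = 12;  b_77 = 8;  b_78 = 10;  b_79 = 4;  b_80 = 6
  b_81 = 4;  b_82 = 2;  b_83 = 4;  b_84 = 5;  b_85 = 8;  b_86 = 12
  b_87 = 11;  b_88 = 2;  b_89 = 6;  b_90 = 4;  b_91 = 5;  b_92 = 2
  b_93 = 3;  b_94 = 2;  b_95 = 1;  b_96 = 2;  b_97 = 9;  b_98 = 4
  b_99 = 6;  b_100 = 12;  b_101 = 1;  b_102 = 3;  b_103 = 2;  b_104 = 9
  b_105 = 1;  b_106 = 8;  b_107 = 1;  b_108 = 7;  b_109 = 1;  b_110 = 11
  b_111 = 2;  b_112 = 3;  b_113 = 6;  b_114 = 7;  b_115 = 8;  b_116 = 1
  b_117 = 11;  b_118 = 7;  b_119 = 4;  b_120 = 7;  b_121 = 10;  b_122 = 7
  b_123 = 12;  b_124 = 1;  b_125 = 8;  b_126 = 3;  b_127 = 10;  b_128 = 4
  b_129 = 7;  b_130 = 12;  b_131 = 10;  b_132 = 2;  b_133 = 10;  b_134 = 5
  b_135 = 10;  b_136 = 6;  b_137 = 7;  b_138 = 4;  b_139 = 8;  b_140 = 5
  b_141 = 2;  b_142 = 10;  b_143 = 6;  b_144 = 5;  b_145 = 1;  b_146 = 5
  b_147 = 9;  b_148 = 5;  b_149 = 3;  b_150 = 10;  b_151 = 2;  b_152 = 4
  b_153 = 9;  b_154 = 1;  b_155 = 5;  b_156 = 3;  b_157 = 9;  b_158 = 7
  b_159 = 9;  b_160 = 11;  b_161 = 9;  b_162 = 8;  b_163 = 5;  b_164 = 1
  b_165 = 2;  b_166 = 11;  b_167 = 7;  b_168 = 9;  b_169 = 8;  b_170 = 11
  b_171 = 10;  b_172 = 11
b_173 = 8·11 + 9·10 + 5·11 = 12
b_174 = 8·12 + 9·11 + 5·10 = 11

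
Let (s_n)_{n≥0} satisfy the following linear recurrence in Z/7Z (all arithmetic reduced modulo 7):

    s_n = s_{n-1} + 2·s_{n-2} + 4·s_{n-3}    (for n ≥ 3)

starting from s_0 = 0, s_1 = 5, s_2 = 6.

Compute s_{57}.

s_3 = 1·6 + 2·5 + 4·0 = 2
s_4 = 1·2 + 2·6 + 4·5 = 6
s_5 = 1·6 + 2·2 + 4·6 = 6
s_6 = 1·6 + 2·6 + 4·2 = 5
s_7 = 1·5 + 2·6 + 4·6 = 6
s_8 = 1·6 + 2·5 + 4·6 = 5
s_9 = 1·5 + 2·6 + 4·5 = 2
s_10 = 1·2 + 2·5 + 4·6 = 1
s_11 = 1·1 + 2·2 + 4·5 = 4
s_12 = 1·4 + 2·1 + 4·2 = 0
s_13 = 1·0 + 2·4 + 4·1 = 5
s_14 = 1·5 + 2·0 + 4·4 = 0
s_15 = 1·0 + 2·5 + 4·0 = 3
s_16 = 1·3 + 2·0 + 4·5 = 2
s_17 = 1·2 + 2·3 + 4·0 = 1
s_18 = 1·1 + 2·2 + 4·3 = 3
s_19 = 1·3 + 2·1 + 4·2 = 6
s_20 = 1·6 + 2·3 + 4·1 = 2
s_21 = 1·2 + 2·6 + 4·3 = 5
s_22 = 1·5 + 2·2 + 4·6 = 5
s_23 = 1·5 + 2·5 + 4·2 = 2
s_24 = 1·2 + 2·5 + 4·5 = 4
s_25 = 1·4 + 2·2 + 4·5 = 0
s_26 = 1·0 + 2·4 + 4·2 = 2
s_27 = 1·2 + 2·0 + 4·4 = 4
s_28 = 1·4 + 2·2 + 4·0 = 1
s_29 = 1·1 + 2·4 + 4·2 = 3
s_30 = 1·3 + 2·1 + 4·4 = 0
s_31 = 1·0 + 2·3 + 4·1 = 3
s_32 = 1·3 + 2·0 + 4·3 = 1
s_33 = 1·1 + 2·3 + 4·0 = 0
s_34 = 1·0 + 2·1 + 4·3 = 0
s_35 = 1·0 + 2·0 + 4·1 = 4
s_36 = 1·4 + 2·0 + 4·0 = 4
s_37 = 1·4 + 2·4 + 4·0 = 5
s_38 = 1·5 + 2·4 + 4·4 = 1
s_39 = 1·1 + 2·5 + 4·4 = 6
s_40 = 1·6 + 2·1 + 4·5 = 0
s_41 = 1·0 + 2·6 + 4·1 = 2
s_42 = 1·2 + 2·0 + 4·6 = 5
s_43 = 1·5 + 2·2 + 4·0 = 2
s_44 = 1·2 + 2·5 + 4·2 = 6
s_45 = 1·6 + 2·2 + 4·5 = 2
s_46 = 1·2 + 2·6 + 4·2 = 1
s_47 = 1·1 + 2·2 + 4·6 = 1
s_48 = 1·1 + 2·1 + 4·2 = 4
s_49 = 1·4 + 2·1 + 4·1 = 3
s_50 = 1·3 + 2·4 + 4·1 = 1
s_51 = 1·1 + 2·3 + 4·4 = 2
s_52 = 1·2 + 2·1 + 4·3 = 2
s_53 = 1·2 + 2·2 + 4·1 = 3
s_54 = 1·3 + 2·2 + 4·2 = 1
s_55 = 1·1 + 2·3 + 4·2 = 1
s_56 = 1·1 + 2·1 + 4·3 = 1
s_57 = 1·1 + 2·1 + 4·1 = 0

0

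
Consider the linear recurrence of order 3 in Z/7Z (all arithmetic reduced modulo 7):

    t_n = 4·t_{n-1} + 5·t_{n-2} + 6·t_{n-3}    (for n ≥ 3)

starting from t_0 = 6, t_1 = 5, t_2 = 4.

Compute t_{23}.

t_3 = 4·4 + 5·5 + 6·6 = 0
t_4 = 4·0 + 5·4 + 6·5 = 1
t_5 = 4·1 + 5·0 + 6·4 = 0
t_6 = 4·0 + 5·1 + 6·0 = 5
t_7 = 4·5 + 5·0 + 6·1 = 5
t_8 = 4·5 + 5·5 + 6·0 = 3
t_9 = 4·3 + 5·5 + 6·5 = 4
t_10 = 4·4 + 5·3 + 6·5 = 5
t_11 = 4·5 + 5·4 + 6·3 = 2
t_12 = 4·2 + 5·5 + 6·4 = 1
t_13 = 4·1 + 5·2 + 6·5 = 2
t_14 = 4·2 + 5·1 + 6·2 = 4
t_15 = 4·4 + 5·2 + 6·1 = 4
t_16 = 4·4 + 5·4 + 6·2 = 6
t_17 = 4·6 + 5·4 + 6·4 = 5
t_18 = 4·5 + 5·6 + 6·4 = 4
t_19 = 4·4 + 5·5 + 6·6 = 0
t_20 = 4·0 + 5·4 + 6·5 = 1
t_21 = 4·1 + 5·0 + 6·4 = 0
t_22 = 4·0 + 5·1 + 6·0 = 5
t_23 = 4·5 + 5·0 + 6·1 = 5

5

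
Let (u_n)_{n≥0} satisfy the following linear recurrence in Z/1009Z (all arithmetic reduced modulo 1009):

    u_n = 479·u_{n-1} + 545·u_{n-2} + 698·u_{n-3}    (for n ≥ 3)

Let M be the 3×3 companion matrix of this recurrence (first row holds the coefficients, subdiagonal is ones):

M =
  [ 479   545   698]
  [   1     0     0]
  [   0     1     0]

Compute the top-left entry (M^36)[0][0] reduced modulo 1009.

247

(M^36)[0][0] is the top entry after applying M 36 times to the unit state (1, 0, 0). Equivalently it is h_{38} for the auxiliary sequence (h_n) obeying the same recurrence with h_2 = 1 and h_i = 0 for 0 ≤ i < 2:
h_3 = 479·1 + 545·0 + 698·0 = 479
h_4 = 479·479 + 545·1 + 698·0 = 943
h_5 = 479·943 + 545·479 + 698·1 = 87
h_6 = 479·87 + 545·943 + 698·479 = 12
h_7 = 479·12 + 545·87 + 698·943 = 32
h_8 = 479·32 + 545·12 + 698·87 = 865
h_9 = 479·865 + 545·32 + 698·12 = 227
h_10 = 479·227 + 545·865 + 698·32 = 121
h_11 = 479·121 + 545·227 + 698·865 = 442
h_12 = 479·442 + 545·121 + 698·227 = 221
h_13 = 479·221 + 545·442 + 698·121 = 364
h_14 = 479·364 + 545·221 + 698·442 = 944
h_15 = 479·944 + 545·364 + 698·221 = 641
h_16 = 479·641 + 545·944 + 698·364 = 1006
h_17 = 479·1006 + 545·641 + 698·944 = 847
h_18 = 479·847 + 545·1006 + 698·641 = 909
h_19 = 479·909 + 545·847 + 698·1006 = 958
h_20 = 479·958 + 545·909 + 698·847 = 714
h_21 = 479·714 + 545·958 + 698·909 = 233
h_22 = 479·233 + 545·714 + 698·958 = 999
h_23 = 479·999 + 545·233 + 698·714 = 32
h_24 = 479·32 + 545·999 + 698·233 = 982
h_25 = 479·982 + 545·32 + 698·999 = 554
h_26 = 479·554 + 545·982 + 698·32 = 557
h_27 = 479·557 + 545·554 + 698·982 = 991
h_28 = 479·991 + 545·557 + 698·554 = 560
h_29 = 479·560 + 545·991 + 698·557 = 447
h_30 = 479·447 + 545·560 + 698·991 = 231
h_31 = 479·231 + 545·447 + 698·560 = 502
h_32 = 479·502 + 545·231 + 698·447 = 311
h_33 = 479·311 + 545·502 + 698·231 = 595
h_34 = 479·595 + 545·311 + 698·502 = 723
h_35 = 479·723 + 545·595 + 698·311 = 759
h_36 = 479·759 + 545·723 + 698·595 = 448
h_37 = 479·448 + 545·759 + 698·723 = 803
h_38 = 479·803 + 545·448 + 698·759 = 247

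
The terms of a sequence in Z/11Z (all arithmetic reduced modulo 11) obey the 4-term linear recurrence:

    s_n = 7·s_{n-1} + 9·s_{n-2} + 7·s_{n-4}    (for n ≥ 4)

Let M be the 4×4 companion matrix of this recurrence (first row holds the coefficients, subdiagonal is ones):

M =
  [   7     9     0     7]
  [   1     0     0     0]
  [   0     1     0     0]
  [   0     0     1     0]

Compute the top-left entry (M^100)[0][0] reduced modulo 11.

(M^100)[0][0] is the top entry after applying M 100 times to the unit state (1, 0, 0, 0). Equivalently it is h_{103} for the auxiliary sequence (h_n) obeying the same recurrence with h_3 = 1 and h_i = 0 for 0 ≤ i < 3:
h_4 = 7·1 + 9·0 + 0·0 + 7·0 = 7
h_5 = 7·7 + 9·1 + 0·0 + 7·0 = 3
h_6 = 7·3 + 9·7 + 0·1 + 7·0 = 7
h_7 = 7·7 + 9·3 + 0·7 + 7·1 = 6
h_8 = 7·6 + 9·7 + 0·3 + 7·7 = 0
h_9 = 7·0 + 9·6 + 0·7 + 7·3 = 9
h_10 = 7·9 + 9·0 + 0·6 + 7·7 = 2
h_11 = 7·2 + 9·9 + 0·0 + 7·6 = 5
h_12 = 7·5 + 9·2 + 0·9 + 7·0 = 9
h_13 = 7·9 + 9·5 + 0·2 + 7·9 = 6
h_14 = 7·6 + 9·9 + 0·5 + 7·2 = 5
h_15 = 7·5 + 9·6 + 0·9 + 7·5 = 3
h_16 = 7·3 + 9·5 + 0·6 + 7·9 = 8
h_17 = 7·8 + 9·3 + 0·5 + 7·6 = 4
h_18 = 7·4 + 9·8 + 0·3 + 7·5 = 3
h_19 = 7·3 + 9·4 + 0·8 + 7·3 = 1
h_20 = 7·1 + 9·3 + 0·4 + 7·8 = 2
h_21 = 7·2 + 9·1 + 0·3 + 7·4 = 7
h_22 = 7·7 + 9·2 + 0·1 + 7·3 = 0
h_23 = 7·0 + 9·7 + 0·2 + 7·1 = 4
h_24 = 7·4 + 9·0 + 0·7 + 7·2 = 9
h_25 = 7·9 + 9·4 + 0·0 + 7·7 = 5
h_26 = 7·5 + 9·9 + 0·4 + 7·0 = 6
h_27 = 7·6 + 9·5 + 0·9 + 7·4 = 5
h_28 = 7·5 + 9·6 + 0·5 + 7·9 = 9
h_29 = 7·9 + 9·5 + 0·6 + 7·5 = 0
h_30 = 7·0 + 9·9 + 0·5 + 7·6 = 2
h_31 = 7·2 + 9·0 + 0·9 + 7·5 = 5
h_32 = 7·5 + 9·2 + 0·0 + 7·9 = 6
h_33 = 7·6 + 9·5 + 0·2 + 7·0 = 10
h_34 = 7·10 + 9·6 + 0·5 + 7·2 = 6
h_35 = 7·6 + 9·10 + 0·6 + 7·5 = 2
h_36 = 7·2 + 9·6 + 0·10 + 7·6 = 0
h_37 = 7·0 + 9·2 + 0·6 + 7·10 = 0
h_38 = 7·0 + 9·0 + 0·2 + 7·6 = 9
h_39 = 7·9 + 9·0 + 0·0 + 7·2 = 0
h_40 = 7·0 + 9·9 + 0·0 + 7·0 = 4
h_41 = 7·4 + 9·0 + 0·9 + 7·0 = 6
h_42 = 7·6 + 9·4 + 0·0 + 7·9 = 9
h_43 = 7·9 + 9·6 + 0·4 + 7·0 = 7
h_44 = 7·7 + 9·9 + 0·6 + 7·4 = 4
h_45 = 7·4 + 9·7 + 0·9 + 7·6 = 1
h_46 = 7·1 + 9·4 + 0·7 + 7·9 = 7
h_47 = 7·7 + 9·1 + 0·4 + 7·7 = 8
h_48 = 7·8 + 9·7 + 0·1 + 7·4 = 4
h_49 = 7·4 + 9·8 + 0·7 + 7·1 = 8
h_50 = 7·8 + 9·4 + 0·8 + 7·7 = 9
h_51 = 7·9 + 9·8 + 0·4 + 7·8 = 4
h_52 = 7·4 + 9·9 + 0·8 + 7·4 = 5
h_53 = 7·5 + 9·4 + 0·9 + 7·8 = 6
h_54 = 7·6 + 9·5 + 0·4 + 7·9 = 7
h_55 = 7·7 + 9·6 + 0·5 + 7·4 = 10
h_56 = 7·10 + 9·7 + 0·6 + 7·5 = 3
h_57 = 7·3 + 9·10 + 0·7 + 7·6 = 10
h_58 = 7·10 + 9·3 + 0·10 + 7·7 = 3
h_59 = 7·3 + 9·10 + 0·3 + 7·10 = 5
h_60 = 7·5 + 9·3 + 0·10 + 7·3 = 6
h_61 = 7·6 + 9·5 + 0·3 + 7·10 = 3
h_62 = 7·3 + 9·6 + 0·5 + 7·3 = 8
h_63 = 7·8 + 9·3 + 0·6 + 7·5 = 8
h_64 = 7·8 + 9·8 + 0·3 + 7·6 = 5
h_65 = 7·5 + 9·8 + 0·8 + 7·3 = 7
h_66 = 7·7 + 9·5 + 0·8 + 7·8 = 7
h_67 = 7·7 + 9·7 + 0·5 + 7·8 = 3
h_68 = 7·3 + 9·7 + 0·7 + 7·5 = 9
h_69 = 7·9 + 9·3 + 0·7 + 7·7 = 7
h_70 = 7·7 + 9·9 + 0·3 + 7·7 = 3
h_71 = 7·3 + 9·7 + 0·9 + 7·3 = 6
h_72 = 7·6 + 9·3 + 0·7 + 7·9 = 0
h_73 = 7·0 + 9·6 + 0·3 + 7·7 = 4
h_74 = 7·4 + 9·0 + 0·6 + 7·3 = 5
h_75 = 7·5 + 9·4 + 0·0 + 7·6 = 3
h_76 = 7·3 + 9·5 + 0·4 + 7·0 = 0
h_77 = 7·0 + 9·3 + 0·5 + 7·4 = 0
h_78 = 7·0 + 9·0 + 0·3 + 7·5 = 2
h_79 = 7·2 + 9·0 + 0·0 + 7·3 = 2
h_80 = 7·2 + 9·2 + 0·0 + 7·0 = 10
h_81 = 7·10 + 9·2 + 0·2 + 7·0 = 0
h_82 = 7·0 + 9·10 + 0·2 + 7·2 = 5
h_83 = 7·5 + 9·0 + 0·10 + 7·2 = 5
h_84 = 7·5 + 9·5 + 0·0 + 7·10 = 7
h_85 = 7·7 + 9·5 + 0·5 + 7·0 = 6
h_86 = 7·6 + 9·7 + 0·5 + 7·5 = 8
h_87 = 7·8 + 9·6 + 0·7 + 7·5 = 2
h_88 = 7·2 + 9·8 + 0·6 + 7·7 = 3
h_89 = 7·3 + 9·2 + 0·8 + 7·6 = 4
h_90 = 7·4 + 9·3 + 0·2 + 7·8 = 1
h_91 = 7·1 + 9·4 + 0·3 + 7·2 = 2
h_92 = 7·2 + 9·1 + 0·4 + 7·3 = 0
h_93 = 7·0 + 9·2 + 0·1 + 7·4 = 2
h_94 = 7·2 + 9·0 + 0·2 + 7·1 = 10
h_95 = 7·10 + 9·2 + 0·0 + 7·2 = 3
h_96 = 7·3 + 9·10 + 0·2 + 7·0 = 1
h_97 = 7·1 + 9·3 + 0·10 + 7·2 = 4
h_98 = 7·4 + 9·1 + 0·3 + 7·10 = 8
h_99 = 7·8 + 9·4 + 0·1 + 7·3 = 3
h_100 = 7·3 + 9·8 + 0·4 + 7·1 = 1
h_101 = 7·1 + 9·3 + 0·8 + 7·4 = 7
h_102 = 7·7 + 9·1 + 0·3 + 7·8 = 4
h_103 = 7·4 + 9·7 + 0·1 + 7·3 = 2

2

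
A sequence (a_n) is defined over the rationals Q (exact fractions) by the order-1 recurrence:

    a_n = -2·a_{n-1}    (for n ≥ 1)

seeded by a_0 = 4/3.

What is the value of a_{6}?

a_1 = -2·4/3 = -8/3
a_2 = -2·-8/3 = 16/3
a_3 = -2·16/3 = -32/3
a_4 = -2·-32/3 = 64/3
a_5 = -2·64/3 = -128/3
a_6 = -2·-128/3 = 256/3

256/3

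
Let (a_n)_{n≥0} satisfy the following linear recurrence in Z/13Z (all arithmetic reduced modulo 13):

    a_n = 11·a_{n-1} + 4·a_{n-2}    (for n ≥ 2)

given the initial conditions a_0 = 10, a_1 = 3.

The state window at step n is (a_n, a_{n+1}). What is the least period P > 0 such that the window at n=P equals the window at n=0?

21

n=0: window = (10, 3)
n=1: window = (3, 8)
n=2: window = (8, 9)
n=3: window = (9, 1)
n=4: window = (1, 8)
n=5: window = (8, 1)
n=6: window = (1, 4)
n=7: window = (4, 9)
n=8: window = (9, 11)
n=9: window = (11, 1)
n=10: window = (1, 3)
n=11: window = (3, 11)
n=12: window = (11, 3)
n=13: window = (3, 12)
n=14: window = (12, 1)
n=15: window = (1, 7)
n=16: window = (7, 3)
n=17: window = (3, 9)
n=18: window = (9, 7)
n=19: window = (7, 9)
n=20: window = (9, 10)
n=21: window = (10, 3)
window at n=21 equals window at n=0 → period = 21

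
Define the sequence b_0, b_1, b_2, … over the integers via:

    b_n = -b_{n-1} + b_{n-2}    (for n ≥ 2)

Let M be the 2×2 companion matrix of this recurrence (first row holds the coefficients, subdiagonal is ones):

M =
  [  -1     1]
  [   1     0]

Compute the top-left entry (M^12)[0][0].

(M^12)[0][0] is the top entry after applying M 12 times to the unit state (1, 0). Equivalently it is h_{13} for the auxiliary sequence (h_n) obeying the same recurrence with h_1 = 1 and h_i = 0 for 0 ≤ i < 1:
h_2 = -1·1 + 1·0 = -1
h_3 = -1·-1 + 1·1 = 2
h_4 = -1·2 + 1·-1 = -3
h_5 = -1·-3 + 1·2 = 5
h_6 = -1·5 + 1·-3 = -8
h_7 = -1·-8 + 1·5 = 13
h_8 = -1·13 + 1·-8 = -21
h_9 = -1·-21 + 1·13 = 34
h_10 = -1·34 + 1·-21 = -55
h_11 = -1·-55 + 1·34 = 89
h_12 = -1·89 + 1·-55 = -144
h_13 = -1·-144 + 1·89 = 233

233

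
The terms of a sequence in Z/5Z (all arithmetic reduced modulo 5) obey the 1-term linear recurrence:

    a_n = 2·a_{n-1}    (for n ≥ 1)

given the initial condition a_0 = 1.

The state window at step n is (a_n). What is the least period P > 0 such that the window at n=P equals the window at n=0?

4

n=0: window = (1)
n=1: window = (2)
n=2: window = (4)
n=3: window = (3)
n=4: window = (1)
window at n=4 equals window at n=0 → period = 4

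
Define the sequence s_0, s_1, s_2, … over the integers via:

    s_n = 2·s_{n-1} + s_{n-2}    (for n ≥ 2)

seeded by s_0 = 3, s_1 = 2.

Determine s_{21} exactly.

s_2 = 2·2 + 1·3 = 7
s_3 = 2·7 + 1·2 = 16
s_4 = 2·16 + 1·7 = 39
s_5 = 2·39 + 1·16 = 94
s_6 = 2·94 + 1·39 = 227
s_7 = 2·227 + 1·94 = 548
s_8 = 2·548 + 1·227 = 1323
s_9 = 2·1323 + 1·548 = 3194
s_10 = 2·3194 + 1·1323 = 7711
s_11 = 2·7711 + 1·3194 = 18616
s_12 = 2·18616 + 1·7711 = 44943
s_13 = 2·44943 + 1·18616 = 108502
s_14 = 2·108502 + 1·44943 = 261947
s_15 = 2·261947 + 1·108502 = 632396
s_16 = 2·632396 + 1·261947 = 1526739
s_17 = 2·1526739 + 1·632396 = 3685874
s_18 = 2·3685874 + 1·1526739 = 8898487
s_19 = 2·8898487 + 1·3685874 = 21482848
s_20 = 2·21482848 + 1·8898487 = 51864183
s_21 = 2·51864183 + 1·21482848 = 125211214

125211214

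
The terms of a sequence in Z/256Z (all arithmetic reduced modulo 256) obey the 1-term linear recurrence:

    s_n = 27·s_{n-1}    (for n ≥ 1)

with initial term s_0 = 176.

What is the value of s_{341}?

s_1 = 27·176 = 144
s_2 = 27·144 = 48
s_3 = 27·48 = 16
s_4 = 27·16 = 176
(s_4) = (176) = (s_0), so the sequence has period 4.
341 ≡ 1 (mod 4), hence s_341 = s_1 = 144.

144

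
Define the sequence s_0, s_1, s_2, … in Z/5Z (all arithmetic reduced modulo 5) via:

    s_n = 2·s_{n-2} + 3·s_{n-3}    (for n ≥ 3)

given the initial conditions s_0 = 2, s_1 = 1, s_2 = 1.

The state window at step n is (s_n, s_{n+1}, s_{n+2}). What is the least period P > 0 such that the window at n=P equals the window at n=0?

124

n=0: window = (2, 1, 1)
n=1: window = (1, 1, 3)
n=2: window = (1, 3, 0)
n=3: window = (3, 0, 4)
n=4: window = (0, 4, 4)
n=5: window = (4, 4, 3)
n=6: window = (4, 3, 0)
n=7: window = (3, 0, 3)
n=8: window = (0, 3, 4)
n=9: window = (3, 4, 1)
n=10: window = (4, 1, 2)
n=11: window = (1, 2, 4)
n=12: window = (2, 4, 2)
n=13: window = (4, 2, 4)
n=14: window = (2, 4, 1)
n=15: window = (4, 1, 4)
n=16: window = (1, 4, 4)
n=17: window = (4, 4, 1)
n=18: window = (4, 1, 0)
n=19: window = (1, 0, 4)
n=20: window = (0, 4, 3)
n=21: window = (4, 3, 3)
n=22: window = (3, 3, 3)
n=23: window = (3, 3, 0)
n=24: window = (3, 0, 0)
n=25: window = (0, 0, 4)
n=26: window = (0, 4, 0)
n=27: window = (4, 0, 3)
n=28: window = (0, 3, 2)
n=29: window = (3, 2, 1)
n=30: window = (2, 1, 3)
n=31: window = (1, 3, 3)
n=32: window = (3, 3, 4)
n=33: window = (3, 4, 0)
n=34: window = (4, 0, 2)
n=35: window = (0, 2, 2)
n=36: window = (2, 2, 4)
n=37: window = (2, 4, 0)
n=38: window = (4, 0, 4)
n=39: window = (0, 4, 2)
n=40: window = (4, 2, 3)
…
n=122: window = (1, 4, 2)
n=123: window = (4, 2, 1)
n=124: window = (2, 1, 1)
window at n=124 equals window at n=0 → period = 124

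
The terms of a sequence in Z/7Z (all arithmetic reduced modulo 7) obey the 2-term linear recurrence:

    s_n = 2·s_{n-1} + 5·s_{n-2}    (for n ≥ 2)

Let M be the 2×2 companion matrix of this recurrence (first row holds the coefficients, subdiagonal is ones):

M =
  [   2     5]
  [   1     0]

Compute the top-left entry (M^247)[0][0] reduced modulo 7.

0

(M^247)[0][0] is the top entry after applying M 247 times to the unit state (1, 0). Equivalently it is h_{248} for the auxiliary sequence (h_n) obeying the same recurrence with h_1 = 1 and h_i = 0 for 0 ≤ i < 1:
h_2 = 2·1 + 5·0 = 2
h_3 = 2·2 + 5·1 = 2
h_4 = 2·2 + 5·2 = 0
h_5 = 2·0 + 5·2 = 3
h_6 = 2·3 + 5·0 = 6
h_7 = 2·6 + 5·3 = 6
h_8 = 2·6 + 5·6 = 0
h_9 = 2·0 + 5·6 = 2
h_10 = 2·2 + 5·0 = 4
h_11 = 2·4 + 5·2 = 4
h_12 = 2·4 + 5·4 = 0
h_13 = 2·0 + 5·4 = 6
h_14 = 2·6 + 5·0 = 5
h_15 = 2·5 + 5·6 = 5
h_16 = 2·5 + 5·5 = 0
h_17 = 2·0 + 5·5 = 4
h_18 = 2·4 + 5·0 = 1
h_19 = 2·1 + 5·4 = 1
h_20 = 2·1 + 5·1 = 0
h_21 = 2·0 + 5·1 = 5
h_22 = 2·5 + 5·0 = 3
h_23 = 2·3 + 5·5 = 3
h_24 = 2·3 + 5·3 = 0
h_25 = 2·0 + 5·3 = 1
(h_24, h_25) = (0, 1) = (h_0, h_1), so the sequence has period 24.
248 ≡ 8 (mod 24), hence h_248 = h_8 = 0.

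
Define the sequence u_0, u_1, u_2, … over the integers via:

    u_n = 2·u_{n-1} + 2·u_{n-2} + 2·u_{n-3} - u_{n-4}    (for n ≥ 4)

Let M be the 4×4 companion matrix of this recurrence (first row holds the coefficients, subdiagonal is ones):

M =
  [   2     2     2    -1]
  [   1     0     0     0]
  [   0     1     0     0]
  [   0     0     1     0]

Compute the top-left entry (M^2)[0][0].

6

(M^2)[0][0] is the top entry after applying M 2 times to the unit state (1, 0, 0, 0). Equivalently it is h_{5} for the auxiliary sequence (h_n) obeying the same recurrence with h_3 = 1 and h_i = 0 for 0 ≤ i < 3:
h_4 = 2·1 + 2·0 + 2·0 + -1·0 = 2
h_5 = 2·2 + 2·1 + 2·0 + -1·0 = 6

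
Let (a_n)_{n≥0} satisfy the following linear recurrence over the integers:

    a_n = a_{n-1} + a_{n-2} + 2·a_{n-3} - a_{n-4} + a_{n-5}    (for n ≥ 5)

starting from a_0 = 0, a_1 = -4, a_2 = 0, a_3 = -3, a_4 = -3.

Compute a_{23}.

a_5 = 1·-3 + 1·-3 + 2·0 + -1·-4 + 1·0 = -2
a_6 = 1·-2 + 1·-3 + 2·-3 + -1·0 + 1·-4 = -15
a_7 = 1·-15 + 1·-2 + 2·-3 + -1·-3 + 1·0 = -20
a_8 = 1·-20 + 1·-15 + 2·-2 + -1·-3 + 1·-3 = -39
a_9 = 1·-39 + 1·-20 + 2·-15 + -1·-2 + 1·-3 = -90
a_10 = 1·-90 + 1·-39 + 2·-20 + -1·-15 + 1·-2 = -156
a_11 = 1·-156 + 1·-90 + 2·-39 + -1·-20 + 1·-15 = -319
a_12 = 1·-319 + 1·-156 + 2·-90 + -1·-39 + 1·-20 = -636
a_13 = 1·-636 + 1·-319 + 2·-156 + -1·-90 + 1·-39 = -1216
a_14 = 1·-1216 + 1·-636 + 2·-319 + -1·-156 + 1·-90 = -2424
a_15 = 1·-2424 + 1·-1216 + 2·-636 + -1·-319 + 1·-156 = -4749
a_16 = 1·-4749 + 1·-2424 + 2·-1216 + -1·-636 + 1·-319 = -9288
a_17 = 1·-9288 + 1·-4749 + 2·-2424 + -1·-1216 + 1·-636 = -18305
a_18 = 1·-18305 + 1·-9288 + 2·-4749 + -1·-2424 + 1·-1216 = -35883
a_19 = 1·-35883 + 1·-18305 + 2·-9288 + -1·-4749 + 1·-2424 = -70439
a_20 = 1·-70439 + 1·-35883 + 2·-18305 + -1·-9288 + 1·-4749 = -138393
a_21 = 1·-138393 + 1·-70439 + 2·-35883 + -1·-18305 + 1·-9288 = -271581
a_22 = 1·-271581 + 1·-138393 + 2·-70439 + -1·-35883 + 1·-18305 = -533274
a_23 = 1·-533274 + 1·-271581 + 2·-138393 + -1·-70439 + 1·-35883 = -1047085

-1047085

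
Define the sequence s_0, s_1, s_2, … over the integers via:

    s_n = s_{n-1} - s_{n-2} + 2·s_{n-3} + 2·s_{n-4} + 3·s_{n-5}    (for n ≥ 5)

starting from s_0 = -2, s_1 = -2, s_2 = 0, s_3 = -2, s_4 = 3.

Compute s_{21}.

s_5 = 1·3 + -1·-2 + 2·0 + 2·-2 + 3·-2 = -5
s_6 = 1·-5 + -1·3 + 2·-2 + 2·0 + 3·-2 = -18
s_7 = 1·-18 + -1·-5 + 2·3 + 2·-2 + 3·0 = -11
s_8 = 1·-11 + -1·-18 + 2·-5 + 2·3 + 3·-2 = -3
s_9 = 1·-3 + -1·-11 + 2·-18 + 2·-5 + 3·3 = -29
s_10 = 1·-29 + -1·-3 + 2·-11 + 2·-18 + 3·-5 = -99
s_11 = 1·-99 + -1·-29 + 2·-3 + 2·-11 + 3·-18 = -152
s_12 = 1·-152 + -1·-99 + 2·-29 + 2·-3 + 3·-11 = -150
s_13 = 1·-150 + -1·-152 + 2·-99 + 2·-29 + 3·-3 = -263
s_14 = 1·-263 + -1·-150 + 2·-152 + 2·-99 + 3·-29 = -702
s_15 = 1·-702 + -1·-263 + 2·-150 + 2·-152 + 3·-99 = -1340
s_16 = 1·-1340 + -1·-702 + 2·-263 + 2·-150 + 3·-152 = -1920
s_17 = 1·-1920 + -1·-1340 + 2·-702 + 2·-263 + 3·-150 = -2960
s_18 = 1·-2960 + -1·-1920 + 2·-1340 + 2·-702 + 3·-263 = -5913
s_19 = 1·-5913 + -1·-2960 + 2·-1920 + 2·-1340 + 3·-702 = -11579
s_20 = 1·-11579 + -1·-5913 + 2·-2960 + 2·-1920 + 3·-1340 = -19446
s_21 = 1·-19446 + -1·-11579 + 2·-5913 + 2·-2960 + 3·-1920 = -31373

-31373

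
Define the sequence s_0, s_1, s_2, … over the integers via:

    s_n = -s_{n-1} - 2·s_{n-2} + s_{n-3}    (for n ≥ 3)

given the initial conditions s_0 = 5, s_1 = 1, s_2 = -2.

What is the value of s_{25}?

s_3 = -1·-2 + -2·1 + 1·5 = 5
s_4 = -1·5 + -2·-2 + 1·1 = 0
s_5 = -1·0 + -2·5 + 1·-2 = -12
s_6 = -1·-12 + -2·0 + 1·5 = 17
s_7 = -1·17 + -2·-12 + 1·0 = 7
s_8 = -1·7 + -2·17 + 1·-12 = -53
s_9 = -1·-53 + -2·7 + 1·17 = 56
s_10 = -1·56 + -2·-53 + 1·7 = 57
s_11 = -1·57 + -2·56 + 1·-53 = -222
s_12 = -1·-222 + -2·57 + 1·56 = 164
s_13 = -1·164 + -2·-222 + 1·57 = 337
s_14 = -1·337 + -2·164 + 1·-222 = -887
s_15 = -1·-887 + -2·337 + 1·164 = 377
s_16 = -1·377 + -2·-887 + 1·337 = 1734
s_17 = -1·1734 + -2·377 + 1·-887 = -3375
s_18 = -1·-3375 + -2·1734 + 1·377 = 284
s_19 = -1·284 + -2·-3375 + 1·1734 = 8200
s_20 = -1·8200 + -2·284 + 1·-3375 = -12143
s_21 = -1·-12143 + -2·8200 + 1·284 = -3973
s_22 = -1·-3973 + -2·-12143 + 1·8200 = 36459
s_23 = -1·36459 + -2·-3973 + 1·-12143 = -40656
s_24 = -1·-40656 + -2·36459 + 1·-3973 = -36235
s_25 = -1·-36235 + -2·-40656 + 1·36459 = 154006

154006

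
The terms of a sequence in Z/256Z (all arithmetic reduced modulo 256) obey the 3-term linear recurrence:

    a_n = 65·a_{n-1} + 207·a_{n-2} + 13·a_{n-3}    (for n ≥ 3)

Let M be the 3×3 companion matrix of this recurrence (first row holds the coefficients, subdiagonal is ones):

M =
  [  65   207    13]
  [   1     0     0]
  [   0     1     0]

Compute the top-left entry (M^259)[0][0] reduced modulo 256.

(M^259)[0][0] is the top entry after applying M 259 times to the unit state (1, 0, 0). Equivalently it is h_{261} for the auxiliary sequence (h_n) obeying the same recurrence with h_2 = 1 and h_i = 0 for 0 ≤ i < 2:
h_3 = 65·1 + 207·0 + 13·0 = 65
h_4 = 65·65 + 207·1 + 13·0 = 80
h_5 = 65·80 + 207·65 + 13·1 = 236
h_6 = 65·236 + 207·80 + 13·65 = 233
h_7 = 65·233 + 207·236 + 13·80 = 13
h_8 = 65·13 + 207·233 + 13·236 = 176
Continuing the recurrence:
  h_9 = 8;  h_10 = 1;  h_11 = 169;  h_12 = 32;  h_13 = 212;  h_14 = 73
  h_15 = 149;  h_16 = 160;  h_17 = 208;  h_18 = 193;  h_19 = 81;  h_20 = 48
  h_21 = 124;  h_22 = 105;  h_23 = 93;  h_24 = 208;  h_25 = 88;  h_26 = 65
  h_27 = 57;  h_28 = 128;  h_29 = 228;  h_30 = 73;  h_31 = 101;  h_32 = 64
  h_33 = 160;  h_34 = 129;  h_35 = 97;  h_36 = 16;  h_37 = 12;  h_38 = 233
  h_39 = 173;  h_40 = 240;  h_41 = 168;  h_42 = 129;  h_43 = 201;  h_44 = 224
  h_45 = 244;  h_46 = 73;  h_47 = 53;  h_48 = 224;  h_49 = 112;  h_50 = 65
  h_51 = 113;  h_52 = 240;  h_53 = 156;  h_54 = 105;  h_55 = 253;  h_56 = 16
  h_57 = 248;  h_58 = 193;  h_59 = 89;  h_60 = 64;  h_61 = 4;  h_62 = 73
  h_63 = 5;  h_64 = 128;  h_65 = 64;  h_66 = 1;  h_67 = 129;  h_68 = 208
  h_69 = 44;  h_70 = 233;  h_71 = 77;  h_72 = 48;  h_73 = 72;  h_74 = 1
  h_75 = 233;  h_76 = 160;  h_77 = 20;  h_78 = 73;  h_79 = 213;  h_80 = 32
  h_81 = 16;  h_82 = 193;  h_83 = 145;  h_84 = 176;  h_85 = 188;  h_86 = 105
  h_87 = 157;  h_88 = 80;  h_89 = 152;  h_90 = 65;  h_91 = 121;  h_92 = 0
  h_93 = 36;  h_94 = 73;  h_95 = 165;  h_96 = 192;  h_97 = 224;  h_98 = 129
  h_99 = 161;  h_100 = 144;  h_101 = 76;  h_102 = 233;  h_103 = 237;  h_104 = 112
  h_105 = 232;  h_106 = 129;  h_107 = 9;  h_108 = 96;  h_109 = 52;  h_110 = 73
  h_111 = 117;  h_112 = 96;  h_113 = 176;  h_114 = 65;  h_115 = 177;  h_116 = 112
  h_117 = 220;  h_118 = 105;  h_119 = 61;  h_120 = 144;  h_121 = 56;  h_122 = 193
  h_123 = 153;  h_124 = 192;  h_125 = 68;  h_126 = 73;  h_127 = 69;  h_128 = 0
  h_129 = 128;  h_130 = 1;  h_131 = 193;  h_132 = 80;  h_133 = 108;  h_134 = 233
  h_135 = 141;  h_136 = 176;  h_137 = 136;  h_138 = 1;  h_139 = 41;  h_140 = 32
  h_141 = 84;  h_142 = 73;  h_143 = 21;  h_144 = 160;  h_145 = 80;  h_146 = 193
  h_147 = 209;  h_148 = 48;  h_149 = 252;  h_150 = 105;  h_151 = 221;  h_152 = 208
  h_153 = 216;  h_154 = 65;  h_155 = 185;  h_156 = 128;  h_157 = 100;  h_158 = 73
  h_159 = 229;  h_160 = 64;  h_161 = 32;  h_162 = 129;  h_163 = 225;  h_164 = 16
  h_165 = 140;  h_166 = 233;  h_167 = 45;  h_168 = 240;  h_169 = 40;  h_170 = 129
  h_171 = 73;  h_172 = 224;  h_173 = 116;  h_174 = 73;  h_175 = 181;  h_176 = 224
  h_177 = 240;  h_178 = 65;  h_179 = 241;  h_180 = 240;  h_181 = 28;  h_182 = 105
  h_183 = 125;  h_184 = 16;  h_185 = 120;  h_186 = 193;  h_187 = 217;  h_188 = 64
  h_189 = 132;  h_190 = 73;  h_191 = 133;  h_192 = 128;  h_193 = 192;  h_194 = 1
  h_195 = 1;  h_196 = 208;  h_197 = 172;  h_198 = 233;  h_199 = 205;  h_200 = 48
  h_201 = 200;  h_202 = 1;  h_203 = 105;  h_204 = 160;  h_205 = 148;  h_206 = 73
  h_207 = 85;  h_208 = 32;  h_209 = 144;  h_210 = 193;  h_211 = 17;  h_212 = 176
  h_213 = 60;  h_214 = 105;  h_215 = 29;  h_216 = 80;  h_217 = 24;  h_218 = 65
  h_219 = 249;  h_220 = 0;  h_221 = 164;  h_222 = 73;  h_223 = 37;  h_224 = 192
  h_225 = 96;  h_226 = 129;  h_227 = 33;  h_228 = 144;  h_229 = 204;  h_230 = 233
  h_231 = 109;  h_232 = 112;  h_233 = 104;  h_234 = 129;  h_235 = 137;  h_236 = 96
  h_237 = 180;  h_238 = 73;  h_239 = 245;  h_240 = 96;  h_241 = 48;  h_242 = 65
  h_243 = 49;  h_244 = 112;  h_245 = 92;  h_246 = 105;  h_247 = 189;  h_248 = 144
  h_249 = 184;  h_250 = 193;  h_251 = 25;  h_252 = 192;  h_253 = 196;  h_254 = 73
  h_255 = 197;  h_256 = 0;  h_257 = 0;  h_258 = 1;  h_259 = 65
h_260 = 65·65 + 207·1 + 13·0 = 80
h_261 = 65·80 + 207·65 + 13·1 = 236

236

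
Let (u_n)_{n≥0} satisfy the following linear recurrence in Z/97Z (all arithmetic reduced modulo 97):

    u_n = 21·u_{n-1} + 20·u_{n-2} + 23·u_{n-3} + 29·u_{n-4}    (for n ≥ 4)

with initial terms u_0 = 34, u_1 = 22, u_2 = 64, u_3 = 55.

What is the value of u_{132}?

u_4 = 21·55 + 20·64 + 23·22 + 29·34 = 47
u_5 = 21·47 + 20·55 + 23·64 + 29·22 = 26
u_6 = 21·26 + 20·47 + 23·55 + 29·64 = 48
u_7 = 21·48 + 20·26 + 23·47 + 29·55 = 33
u_8 = 21·33 + 20·48 + 23·26 + 29·47 = 25
u_9 = 21·25 + 20·33 + 23·48 + 29·26 = 36
Continuing the recurrence:
  u_10 = 12;  u_11 = 79;  u_12 = 57;  u_13 = 23;  u_14 = 5;  u_15 = 93
  u_16 = 64;  u_17 = 9;  u_18 = 67;  u_19 = 33;  u_20 = 22;  u_21 = 14
  u_22 = 41;  u_23 = 82;  u_24 = 10;  u_25 = 95;  u_26 = 32;  u_27 = 39
  u_28 = 54;  u_29 = 70;  u_30 = 10;  u_31 = 6;  u_32 = 10;  u_33 = 68
  u_34 = 19;  u_35 = 29;  u_36 = 30;  u_37 = 30;  u_38 = 23;  u_39 = 92
  u_40 = 72;  u_41 = 95;  u_42 = 10;  u_43 = 32;  u_44 = 4;  u_45 = 23
  u_46 = 37;  u_47 = 26;  u_48 = 88;  u_49 = 6;  u_50 = 65;  u_51 = 92
  u_52 = 5;  u_53 = 25;  u_54 = 67;  u_55 = 34;  u_56 = 58;  u_57 = 90
  u_58 = 52;  u_59 = 71;  u_60 = 75;  u_61 = 11;  u_62 = 22;  u_63 = 4
  u_64 = 42;  u_65 = 41;  u_66 = 6;  u_67 = 88;  u_68 = 55;  u_69 = 71
  u_70 = 36;  u_71 = 76;  u_72 = 15;  u_73 = 66;  u_74 = 16;  u_75 = 34
  u_76 = 77;  u_77 = 20;  u_78 = 5;  u_79 = 61;  u_80 = 0;  u_81 = 72
  u_82 = 53;  u_83 = 54;  u_84 = 67;  u_85 = 71;  u_86 = 81;  u_87 = 20
  u_88 = 87;  u_89 = 38;  u_90 = 12;  u_91 = 4;  u_92 = 35;  u_93 = 59
  u_94 = 51;  u_95 = 68;  u_96 = 67;  u_97 = 25;  u_98 = 58;  u_99 = 90
  u_100 = 39;  u_101 = 22;  u_102 = 47;  u_103 = 84;  u_104 = 73;  u_105 = 82
  u_106 = 75;  u_107 = 55;  u_108 = 62;  u_109 = 6;  u_110 = 53;  u_111 = 83
  u_112 = 83;  u_113 = 43;  u_114 = 92;  u_115 = 27;  u_116 = 80;  u_117 = 54
  u_118 = 9;  u_119 = 12;  u_120 = 17;  u_121 = 42;  u_122 = 13;  u_123 = 9
  u_124 = 65;  u_125 = 55;  u_126 = 32;  u_127 = 36;  u_128 = 84;  u_129 = 62
  u_130 = 82
u_131 = 21·82 + 20·62 + 23·84 + 29·36 = 21
u_132 = 21·21 + 20·82 + 23·62 + 29·84 = 26

26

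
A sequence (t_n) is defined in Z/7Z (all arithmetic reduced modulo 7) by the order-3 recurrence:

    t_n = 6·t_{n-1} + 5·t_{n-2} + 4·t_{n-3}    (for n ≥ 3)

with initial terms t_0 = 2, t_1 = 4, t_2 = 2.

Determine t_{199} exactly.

6

t_3 = 6·2 + 5·4 + 4·2 = 5
t_4 = 6·5 + 5·2 + 4·4 = 0
t_5 = 6·0 + 5·5 + 4·2 = 5
t_6 = 6·5 + 5·0 + 4·5 = 1
t_7 = 6·1 + 5·5 + 4·0 = 3
t_8 = 6·3 + 5·1 + 4·5 = 1
t_9 = 6·1 + 5·3 + 4·1 = 4
t_10 = 6·4 + 5·1 + 4·3 = 6
t_11 = 6·6 + 5·4 + 4·1 = 4
t_12 = 6·4 + 5·6 + 4·4 = 0
t_13 = 6·0 + 5·4 + 4·6 = 2
t_14 = 6·2 + 5·0 + 4·4 = 0
t_15 = 6·0 + 5·2 + 4·0 = 3
t_16 = 6·3 + 5·0 + 4·2 = 5
t_17 = 6·5 + 5·3 + 4·0 = 3
t_18 = 6·3 + 5·5 + 4·3 = 6
t_19 = 6·6 + 5·3 + 4·5 = 1
t_20 = 6·1 + 5·6 + 4·3 = 6
t_21 = 6·6 + 5·1 + 4·6 = 2
t_22 = 6·2 + 5·6 + 4·1 = 4
t_23 = 6·4 + 5·2 + 4·6 = 2
(t_21, t_22, t_23) = (2, 4, 2) = (t_0, t_1, t_2), so the sequence has period 21.
199 ≡ 10 (mod 21), hence t_199 = t_10 = 6.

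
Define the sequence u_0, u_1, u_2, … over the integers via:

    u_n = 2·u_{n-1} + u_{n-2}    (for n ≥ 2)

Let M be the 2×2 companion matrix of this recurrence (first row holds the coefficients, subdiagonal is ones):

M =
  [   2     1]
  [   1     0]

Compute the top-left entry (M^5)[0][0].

70

(M^5)[0][0] is the top entry after applying M 5 times to the unit state (1, 0). Equivalently it is h_{6} for the auxiliary sequence (h_n) obeying the same recurrence with h_1 = 1 and h_i = 0 for 0 ≤ i < 1:
h_2 = 2·1 + 1·0 = 2
h_3 = 2·2 + 1·1 = 5
h_4 = 2·5 + 1·2 = 12
h_5 = 2·12 + 1·5 = 29
h_6 = 2·29 + 1·12 = 70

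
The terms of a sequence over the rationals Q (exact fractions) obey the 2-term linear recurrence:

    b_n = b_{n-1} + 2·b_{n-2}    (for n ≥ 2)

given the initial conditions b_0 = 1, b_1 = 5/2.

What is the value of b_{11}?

4779/2

b_2 = 1·5/2 + 2·1 = 9/2
b_3 = 1·9/2 + 2·5/2 = 19/2
b_4 = 1·19/2 + 2·9/2 = 37/2
b_5 = 1·37/2 + 2·19/2 = 75/2
b_6 = 1·75/2 + 2·37/2 = 149/2
b_7 = 1·149/2 + 2·75/2 = 299/2
b_8 = 1·299/2 + 2·149/2 = 597/2
b_9 = 1·597/2 + 2·299/2 = 1195/2
b_10 = 1·1195/2 + 2·597/2 = 2389/2
b_11 = 1·2389/2 + 2·1195/2 = 4779/2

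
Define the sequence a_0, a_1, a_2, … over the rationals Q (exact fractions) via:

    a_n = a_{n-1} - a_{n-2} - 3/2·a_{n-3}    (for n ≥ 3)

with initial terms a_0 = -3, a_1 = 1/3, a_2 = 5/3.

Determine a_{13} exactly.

a_3 = 1·5/3 + -1·1/3 + -3/2·-3 = 35/6
a_4 = 1·35/6 + -1·5/3 + -3/2·1/3 = 11/3
a_5 = 1·11/3 + -1·35/6 + -3/2·5/3 = -14/3
a_6 = 1·-14/3 + -1·11/3 + -3/2·35/6 = -205/12
a_7 = 1·-205/12 + -1·-14/3 + -3/2·11/3 = -215/12
a_8 = 1·-215/12 + -1·-205/12 + -3/2·-14/3 = 37/6
a_9 = 1·37/6 + -1·-215/12 + -3/2·-205/12 = 1193/24
a_10 = 1·1193/24 + -1·37/6 + -3/2·-215/12 = 845/12
a_11 = 1·845/12 + -1·1193/24 + -3/2·37/6 = 275/24
a_12 = 1·275/24 + -1·845/12 + -3/2·1193/24 = -6409/48
a_13 = 1·-6409/48 + -1·275/24 + -3/2·845/12 = -12029/48

-12029/48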